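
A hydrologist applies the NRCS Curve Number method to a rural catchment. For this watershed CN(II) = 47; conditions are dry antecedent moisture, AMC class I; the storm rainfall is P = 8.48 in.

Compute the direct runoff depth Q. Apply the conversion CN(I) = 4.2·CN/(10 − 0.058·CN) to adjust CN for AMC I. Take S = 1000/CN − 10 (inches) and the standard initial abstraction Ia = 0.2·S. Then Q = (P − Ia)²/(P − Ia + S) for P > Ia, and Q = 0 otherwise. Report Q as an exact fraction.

Dry (AMC I): CN(I) = 4.2·47/(10 − 0.058·47) = (987/5)/(3637/500) = 98700/3637 ≈ 27.138
S = 1000/(98700/3637) − 10 = 26500/987 in ≈ 26.849 in
Initial abstraction Ia = S/5 = (26500/987)/5 = 5300/987 ≈ 5.370 in
Excess rainfall: 8.480 − 5.370 = 3.110 in; P > Ia so Q > 0
Runoff Q = (P−Ia)²/(P−Ia+S) = (3.110)²/(3.110+26.849) = 27781328/86041725 ≈ 0.323 in

Q = 27781328/86041725 in ≈ 0.323 in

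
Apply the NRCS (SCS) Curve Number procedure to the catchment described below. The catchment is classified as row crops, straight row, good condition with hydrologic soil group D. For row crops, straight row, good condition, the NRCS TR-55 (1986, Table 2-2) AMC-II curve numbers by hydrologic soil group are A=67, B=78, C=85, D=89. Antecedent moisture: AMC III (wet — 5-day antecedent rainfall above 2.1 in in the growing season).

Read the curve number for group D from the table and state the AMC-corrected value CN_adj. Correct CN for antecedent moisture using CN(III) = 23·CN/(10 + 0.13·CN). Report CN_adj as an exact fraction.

NRCS table: row crops, straight row, good condition, soil group D → CN(II) = 89
Wet (AMC III): CN(III) = 23·89/(10 + 0.13·89) = 2047/(2157/100) = 204700/2157 ≈ 94.900

CN_adj = 204700/2157 ≈ 94.900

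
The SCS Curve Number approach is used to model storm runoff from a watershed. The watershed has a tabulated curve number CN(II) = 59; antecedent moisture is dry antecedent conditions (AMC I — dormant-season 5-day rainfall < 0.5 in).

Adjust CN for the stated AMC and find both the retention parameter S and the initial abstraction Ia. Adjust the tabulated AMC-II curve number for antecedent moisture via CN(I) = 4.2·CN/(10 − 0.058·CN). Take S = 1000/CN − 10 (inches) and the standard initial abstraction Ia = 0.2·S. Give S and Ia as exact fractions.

Adjust CN=59 to AMC I: 4.2·59/(10 − 0.058·59) → (1239/5) ÷ (3289/500) = 123900/3289 ≈ 37.671
S = 1000/(123900/3289) − 10 = 20500/1239 in ≈ 16.546 in
Ia = 0.2·(20500/1239) = 4100/1239 in ≈ 3.309 in

S = 20500/1239 in ≈ 16.546 in; Ia = 4100/1239 in ≈ 3.309 in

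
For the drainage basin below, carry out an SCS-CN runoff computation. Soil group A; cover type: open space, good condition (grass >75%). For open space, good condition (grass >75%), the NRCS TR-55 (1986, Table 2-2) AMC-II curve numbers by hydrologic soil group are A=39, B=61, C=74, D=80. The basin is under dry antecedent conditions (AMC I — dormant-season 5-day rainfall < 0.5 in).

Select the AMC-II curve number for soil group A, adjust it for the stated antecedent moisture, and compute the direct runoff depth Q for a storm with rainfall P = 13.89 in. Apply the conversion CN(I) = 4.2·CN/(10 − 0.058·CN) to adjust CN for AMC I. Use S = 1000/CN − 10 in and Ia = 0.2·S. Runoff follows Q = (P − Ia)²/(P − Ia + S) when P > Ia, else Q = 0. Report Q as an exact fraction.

NRCS table: open space, good condition (grass >75%), soil group A → CN(II) = 39
Adjust CN=39 to AMC I: 4.2·39/(10 − 0.058·39) → (819/5) ÷ (3869/500) = 81900/3869 ≈ 21.168
S = 1000/(81900/3869) − 10 = 30500/819 in ≈ 37.241 in
Ia = 0.2S: 0.2·37.241 = 7.448 in (exactly 6100/819)
P − Ia = 13.890 − 7.448 = 527591/81900 ≈ 6.442 in (> 0, runoff occurs)
Q = (527591/81900)²/((527591/81900) + 30500/819) = (278352263281/6707610000)/(3577591/81900) = 278352263281/293004702900 in ≈ 0.950 in

Q = 278352263281/293004702900 in ≈ 0.950 in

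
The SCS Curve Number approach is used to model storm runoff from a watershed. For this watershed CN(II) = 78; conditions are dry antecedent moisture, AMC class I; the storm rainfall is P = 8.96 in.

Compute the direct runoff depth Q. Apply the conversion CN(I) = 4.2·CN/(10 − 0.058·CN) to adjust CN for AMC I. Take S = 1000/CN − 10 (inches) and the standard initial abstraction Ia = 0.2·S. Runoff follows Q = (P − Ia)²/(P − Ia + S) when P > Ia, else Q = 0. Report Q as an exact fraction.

Q = 1520142121/375531975 in ≈ 4.048 in

CN(I) from CN(II)=78: (4.2·78)/(10 − 0.058·78) = 81900/1369 ≈ 59.825
Retention S: 1000/CN − 10 with CN=59.825 → S = 5500/819 ≈ 6.716 in
Initial abstraction Ia = S/5 = (5500/819)/5 = 1100/819 ≈ 1.343 in
P − Ia = 8.960 − 1.343 = 155956/20475 ≈ 7.617 in (> 0, runoff occurs)
Q: (155956/20475)² ÷ (293456/20475) = 1520142121/375531975 in (≈ 4.048 in)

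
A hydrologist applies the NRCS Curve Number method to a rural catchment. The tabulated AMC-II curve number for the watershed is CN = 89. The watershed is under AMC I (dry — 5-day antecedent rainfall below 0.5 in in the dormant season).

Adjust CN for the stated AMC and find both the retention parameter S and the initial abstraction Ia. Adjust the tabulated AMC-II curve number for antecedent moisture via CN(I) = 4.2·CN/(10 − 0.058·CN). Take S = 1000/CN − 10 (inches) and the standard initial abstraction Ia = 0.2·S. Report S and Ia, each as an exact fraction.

S = 5500/1869 in ≈ 2.943 in; Ia = 1100/1869 in ≈ 0.589 in

Dry (AMC I): CN(I) = 4.2·89/(10 − 0.058·89) = (1869/5)/(2419/500) = 186900/2419 ≈ 77.263
Max retention: S = 1000/(186900/2419) − 10 = 5500/1869 in (≈ 2.943 in)
Ia = 0.2S: 0.2·2.943 = 0.589 in (exactly 1100/1869)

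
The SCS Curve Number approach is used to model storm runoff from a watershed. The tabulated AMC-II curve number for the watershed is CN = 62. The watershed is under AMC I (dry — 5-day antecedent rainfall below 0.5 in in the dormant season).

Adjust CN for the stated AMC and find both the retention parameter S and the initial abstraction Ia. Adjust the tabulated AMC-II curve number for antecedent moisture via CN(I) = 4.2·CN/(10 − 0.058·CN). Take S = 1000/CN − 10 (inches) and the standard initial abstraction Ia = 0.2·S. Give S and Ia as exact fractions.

CN(I) from CN(II)=62: (4.2·62)/(10 − 0.058·62) = 65100/1601 ≈ 40.662
S = 1000/(65100/1601) − 10 = 9500/651 in ≈ 14.593 in
Ia = 0.2·(9500/651) = 1900/651 in ≈ 2.919 in

S = 9500/651 in ≈ 14.593 in; Ia = 1900/651 in ≈ 2.919 in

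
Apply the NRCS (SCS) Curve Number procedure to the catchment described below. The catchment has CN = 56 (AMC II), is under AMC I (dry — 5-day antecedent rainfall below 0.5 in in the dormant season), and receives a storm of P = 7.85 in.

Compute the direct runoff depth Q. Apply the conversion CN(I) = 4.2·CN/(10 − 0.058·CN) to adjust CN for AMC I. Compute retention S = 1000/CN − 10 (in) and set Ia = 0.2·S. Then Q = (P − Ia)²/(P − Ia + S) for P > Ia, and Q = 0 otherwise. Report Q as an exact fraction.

Adjust CN=56 to AMC I: 4.2·56/(10 − 0.058·56) → (1176/5) ÷ (844/125) = 7350/211 ≈ 34.834
Retention S: 1000/CN − 10 with CN=34.834 → S = 2750/147 ≈ 18.707 in
Ia = 0.2·(2750/147) = 550/147 in ≈ 3.741 in
Excess rainfall: 7.850 − 3.741 = 4.109 in; P > Ia so Q > 0
Q = (12079/2940)²/((12079/2940) + 2750/147) = (145902241/8643600)/(67079/2940) = 145902241/197212260 in ≈ 0.740 in

Q = 145902241/197212260 in ≈ 0.740 in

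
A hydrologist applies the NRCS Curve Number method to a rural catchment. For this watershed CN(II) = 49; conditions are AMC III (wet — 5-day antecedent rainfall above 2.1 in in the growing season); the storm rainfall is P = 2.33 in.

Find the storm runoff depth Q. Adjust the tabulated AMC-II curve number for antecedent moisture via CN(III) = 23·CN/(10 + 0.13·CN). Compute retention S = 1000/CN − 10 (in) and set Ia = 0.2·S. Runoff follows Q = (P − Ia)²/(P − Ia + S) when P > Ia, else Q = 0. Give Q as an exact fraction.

Q = 25789469281/75575605700 in ≈ 0.341 in

Wet (AMC III): CN(III) = 23·49/(10 + 0.13·49) = 1127/(1637/100) = 112700/1637 ≈ 68.845
S = 1000/(112700/1637) − 10 = 5100/1127 in ≈ 4.525 in
Ia = 0.2·(5100/1127) = 1020/1127 in ≈ 0.905 in
Excess rainfall: 2.330 − 0.905 = 1.425 in; P > Ia so Q > 0
Q = (160591/112700)²/((160591/112700) + 5100/1127) = (25789469281/12701290000)/(670591/112700) = 25789469281/75575605700 in ≈ 0.341 in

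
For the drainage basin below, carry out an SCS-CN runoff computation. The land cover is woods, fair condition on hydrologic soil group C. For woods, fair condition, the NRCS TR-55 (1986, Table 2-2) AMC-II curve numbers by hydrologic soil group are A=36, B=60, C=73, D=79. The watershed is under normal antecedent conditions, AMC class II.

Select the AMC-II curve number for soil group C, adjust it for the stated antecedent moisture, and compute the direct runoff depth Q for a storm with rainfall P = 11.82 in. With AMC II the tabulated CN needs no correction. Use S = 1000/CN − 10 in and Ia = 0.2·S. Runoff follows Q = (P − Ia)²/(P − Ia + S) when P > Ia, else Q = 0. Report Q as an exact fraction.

NRCS table: woods, fair condition, soil group C → CN(II) = 73
Average conditions: CN = 73 (no AMC adjustment).
S = 1000/73 − 10 = 270/73 in ≈ 3.699 in
Ia = 0.2·(270/73) = 54/73 in ≈ 0.740 in
Since P=11.820 > Ia=0.740: effective rainfall P−Ia = 40443/3650 in
Q: (40443/3650)² ÷ (53943/3650) = 545212083/65630650 in (≈ 8.307 in)

Q = 545212083/65630650 in ≈ 8.307 in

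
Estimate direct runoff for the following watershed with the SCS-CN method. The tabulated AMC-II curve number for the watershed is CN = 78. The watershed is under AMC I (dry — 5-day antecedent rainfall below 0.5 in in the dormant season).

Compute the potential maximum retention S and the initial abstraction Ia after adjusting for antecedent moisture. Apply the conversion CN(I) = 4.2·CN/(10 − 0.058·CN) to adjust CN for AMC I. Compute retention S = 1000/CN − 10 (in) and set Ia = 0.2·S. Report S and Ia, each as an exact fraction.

S = 5500/819 in ≈ 6.716 in; Ia = 1100/819 in ≈ 1.343 in

Dry (AMC I): CN(I) = 4.2·78/(10 − 0.058·78) = (1638/5)/(1369/250) = 81900/1369 ≈ 59.825
S = 1000/(81900/1369) − 10 = 5500/819 in ≈ 6.716 in
Ia = 0.2·(5500/819) = 1100/819 in ≈ 1.343 in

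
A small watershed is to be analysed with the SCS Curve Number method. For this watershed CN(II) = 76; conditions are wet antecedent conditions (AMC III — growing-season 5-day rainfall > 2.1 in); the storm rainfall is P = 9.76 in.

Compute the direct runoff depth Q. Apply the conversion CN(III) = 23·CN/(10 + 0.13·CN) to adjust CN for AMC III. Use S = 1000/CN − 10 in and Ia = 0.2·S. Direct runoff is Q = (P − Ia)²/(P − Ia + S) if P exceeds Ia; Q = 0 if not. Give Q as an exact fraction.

Q = 2684690596/324002725 in ≈ 8.286 in

Adjust CN=76 to AMC III: 23·76/(10 + 0.13·76) → 1748 ÷ (497/25) = 43700/497 ≈ 87.928
Max retention: S = 1000/(43700/497) − 10 = 600/437 in (≈ 1.373 in)
Ia = 0.2S: 0.2·1.373 = 0.275 in (exactly 120/437)
Since P=9.760 > Ia=0.275: effective rainfall P−Ia = 103628/10925 in
Q = (103628/10925)²/((103628/10925) + 600/437) = (10738762384/119355625)/(118628/10925) = 2684690596/324002725 in ≈ 8.286 in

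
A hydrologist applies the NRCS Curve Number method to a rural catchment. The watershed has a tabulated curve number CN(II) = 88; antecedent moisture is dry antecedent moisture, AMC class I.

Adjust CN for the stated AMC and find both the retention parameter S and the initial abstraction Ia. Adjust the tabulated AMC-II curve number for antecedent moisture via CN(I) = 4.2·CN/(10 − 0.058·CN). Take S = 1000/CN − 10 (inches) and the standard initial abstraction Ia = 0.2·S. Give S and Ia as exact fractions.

S = 250/77 in ≈ 3.247 in; Ia = 50/77 in ≈ 0.649 in

CN(I) from CN(II)=88: (4.2·88)/(10 − 0.058·88) = 3850/51 ≈ 75.490
Max retention: S = 1000/(3850/51) − 10 = 250/77 in (≈ 3.247 in)
Ia = 0.2·(250/77) = 50/77 in ≈ 0.649 in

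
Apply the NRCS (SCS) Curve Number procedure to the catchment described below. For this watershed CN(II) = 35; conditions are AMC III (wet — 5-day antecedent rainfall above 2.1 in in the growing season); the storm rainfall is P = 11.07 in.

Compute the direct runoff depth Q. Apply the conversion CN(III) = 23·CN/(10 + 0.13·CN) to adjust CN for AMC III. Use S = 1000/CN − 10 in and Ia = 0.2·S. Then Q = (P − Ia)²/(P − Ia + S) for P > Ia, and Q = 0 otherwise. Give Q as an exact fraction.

Q = 23173059529/4543854700 in ≈ 5.100 in

Wet (AMC III): CN(III) = 23·35/(10 + 0.13·35) = 805/(291/20) = 16100/291 ≈ 55.326
Retention S: 1000/CN − 10 with CN=55.326 → S = 1300/161 ≈ 8.075 in
Initial abstraction Ia = S/5 = (1300/161)/5 = 260/161 ≈ 1.615 in
Excess rainfall: 11.070 − 1.615 = 9.455 in; P > Ia so Q > 0
Q = (152227/16100)²/((152227/16100) + 1300/161) = (23173059529/259210000)/(282227/16100) = 23173059529/4543854700 in ≈ 5.100 in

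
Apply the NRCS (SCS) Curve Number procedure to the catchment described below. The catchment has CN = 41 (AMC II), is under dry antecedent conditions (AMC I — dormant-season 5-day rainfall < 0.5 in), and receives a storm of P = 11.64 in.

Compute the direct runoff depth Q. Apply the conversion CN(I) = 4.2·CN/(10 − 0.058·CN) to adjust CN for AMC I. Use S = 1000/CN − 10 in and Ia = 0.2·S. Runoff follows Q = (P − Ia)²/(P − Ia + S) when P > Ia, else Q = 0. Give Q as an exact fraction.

Q = 10619508601/18092860275 in ≈ 0.587 in

Adjust CN=41 to AMC I: 4.2·41/(10 − 0.058·41) → (861/5) ÷ (3811/500) = 86100/3811 ≈ 22.592
Retention S: 1000/CN − 10 with CN=22.592 → S = 29500/861 ≈ 34.262 in
Ia = 0.2·(29500/861) = 5900/861 in ≈ 6.852 in
Excess rainfall: 11.640 − 6.852 = 4.788 in; P > Ia so Q > 0
Runoff Q = (P−Ia)²/(P−Ia+S) = (4.788)²/(4.788+34.262) = 10619508601/18092860275 ≈ 0.587 in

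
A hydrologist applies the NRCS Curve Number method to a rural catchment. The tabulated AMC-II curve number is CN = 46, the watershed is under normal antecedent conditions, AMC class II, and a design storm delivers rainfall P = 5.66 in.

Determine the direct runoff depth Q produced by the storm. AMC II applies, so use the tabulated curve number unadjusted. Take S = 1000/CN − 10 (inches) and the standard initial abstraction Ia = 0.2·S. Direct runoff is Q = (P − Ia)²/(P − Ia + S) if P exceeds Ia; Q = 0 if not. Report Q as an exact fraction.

CN(II) = 46; AMC II needs no correction.
S = 1000/46 − 10 = 270/23 in ≈ 11.739 in
Ia = 0.2S: 0.2·11.739 = 2.348 in (exactly 54/23)
P − Ia = 5.660 − 2.348 = 3809/1150 ≈ 3.312 in (> 0, runoff occurs)
Q: (3809/1150)² ÷ (17309/1150) = 14508481/19905350 in (≈ 0.729 in)

Q = 14508481/19905350 in ≈ 0.729 in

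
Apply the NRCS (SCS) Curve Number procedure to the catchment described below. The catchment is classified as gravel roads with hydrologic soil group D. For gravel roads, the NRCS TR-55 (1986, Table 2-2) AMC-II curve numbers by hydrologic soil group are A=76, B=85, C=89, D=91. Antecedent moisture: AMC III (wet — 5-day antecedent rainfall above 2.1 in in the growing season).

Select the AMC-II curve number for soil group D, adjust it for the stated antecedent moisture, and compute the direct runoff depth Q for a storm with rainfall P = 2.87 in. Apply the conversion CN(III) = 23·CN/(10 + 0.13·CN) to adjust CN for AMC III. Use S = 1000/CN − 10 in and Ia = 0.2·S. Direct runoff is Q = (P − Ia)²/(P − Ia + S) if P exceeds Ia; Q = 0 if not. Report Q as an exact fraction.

Q = 339528801481/140794226300 in ≈ 2.412 in

NRCS table: gravel roads, soil group D → CN(II) = 91
Wet (AMC III): CN(III) = 23·91/(10 + 0.13·91) = 2093/(2183/100) = 209300/2183 ≈ 95.877
Max retention: S = 1000/(209300/2183) − 10 = 900/2093 in (≈ 0.430 in)
Initial abstraction Ia = S/5 = (900/2093)/5 = 180/2093 ≈ 0.086 in
P − Ia = 2.870 − 0.086 = 582691/209300 ≈ 2.784 in (> 0, runoff occurs)
Runoff Q = (P−Ia)²/(P−Ia+S) = (2.784)²/(2.784+0.430) = 339528801481/140794226300 ≈ 2.412 in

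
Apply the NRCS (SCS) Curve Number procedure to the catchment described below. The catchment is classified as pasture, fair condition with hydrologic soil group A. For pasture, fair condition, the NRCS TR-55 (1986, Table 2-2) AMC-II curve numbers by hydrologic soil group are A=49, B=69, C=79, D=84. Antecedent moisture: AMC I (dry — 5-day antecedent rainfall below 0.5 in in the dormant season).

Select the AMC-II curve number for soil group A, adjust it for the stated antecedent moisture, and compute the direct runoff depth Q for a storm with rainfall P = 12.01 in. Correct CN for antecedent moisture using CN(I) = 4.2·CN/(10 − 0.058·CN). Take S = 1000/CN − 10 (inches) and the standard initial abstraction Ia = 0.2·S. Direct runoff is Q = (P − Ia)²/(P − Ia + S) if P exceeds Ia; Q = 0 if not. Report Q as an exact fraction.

Q = 58536415249/37453644900 in ≈ 1.563 in

NRCS table: pasture, fair condition, soil group A → CN(II) = 49
CN(I) from CN(II)=49: (4.2·49)/(10 − 0.058·49) = 34300/1193 ≈ 28.751
Retention S: 1000/CN − 10 with CN=28.751 → S = 8500/343 ≈ 24.781 in
Ia = 0.2S: 0.2·24.781 = 4.956 in (exactly 1700/343)
Since P=12.010 > Ia=4.956: effective rainfall P−Ia = 241943/34300 in
Runoff Q = (P−Ia)²/(P−Ia+S) = (7.054)²/(7.054+24.781) = 58536415249/37453644900 ≈ 1.563 in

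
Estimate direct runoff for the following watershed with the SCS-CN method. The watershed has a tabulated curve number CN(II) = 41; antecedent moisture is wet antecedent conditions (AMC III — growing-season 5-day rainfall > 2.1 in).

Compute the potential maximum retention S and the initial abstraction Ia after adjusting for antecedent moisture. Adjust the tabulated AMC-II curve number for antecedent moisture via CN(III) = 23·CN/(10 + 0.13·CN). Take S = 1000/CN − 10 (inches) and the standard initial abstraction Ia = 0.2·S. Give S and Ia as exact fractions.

CN(III) from CN(II)=41: (23·41)/(10 + 0.13·41) = 94300/1533 ≈ 61.513
Max retention: S = 1000/(94300/1533) − 10 = 5900/943 in (≈ 6.257 in)
Ia = 0.2·(5900/943) = 1180/943 in ≈ 1.251 in

S = 5900/943 in ≈ 6.257 in; Ia = 1180/943 in ≈ 1.251 in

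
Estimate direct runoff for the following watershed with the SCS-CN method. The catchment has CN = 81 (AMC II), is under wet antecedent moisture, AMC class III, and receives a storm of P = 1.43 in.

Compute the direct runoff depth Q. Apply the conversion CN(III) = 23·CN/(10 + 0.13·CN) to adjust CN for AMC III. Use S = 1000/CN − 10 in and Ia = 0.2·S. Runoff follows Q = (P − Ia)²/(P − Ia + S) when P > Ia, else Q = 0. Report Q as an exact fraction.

Q = 52170671281/77949596700 in ≈ 0.669 in

CN(III) from CN(II)=81: (23·81)/(10 + 0.13·81) = 186300/2053 ≈ 90.745
Max retention: S = 1000/(186300/2053) − 10 = 1900/1863 in (≈ 1.020 in)
Ia = 0.2·(1900/1863) = 380/1863 in ≈ 0.204 in
P − Ia = 1.430 − 0.204 = 228409/186300 ≈ 1.226 in (> 0, runoff occurs)
Q = (228409/186300)²/((228409/186300) + 1900/1863) = (52170671281/34707690000)/(418409/186300) = 52170671281/77949596700 in ≈ 0.669 in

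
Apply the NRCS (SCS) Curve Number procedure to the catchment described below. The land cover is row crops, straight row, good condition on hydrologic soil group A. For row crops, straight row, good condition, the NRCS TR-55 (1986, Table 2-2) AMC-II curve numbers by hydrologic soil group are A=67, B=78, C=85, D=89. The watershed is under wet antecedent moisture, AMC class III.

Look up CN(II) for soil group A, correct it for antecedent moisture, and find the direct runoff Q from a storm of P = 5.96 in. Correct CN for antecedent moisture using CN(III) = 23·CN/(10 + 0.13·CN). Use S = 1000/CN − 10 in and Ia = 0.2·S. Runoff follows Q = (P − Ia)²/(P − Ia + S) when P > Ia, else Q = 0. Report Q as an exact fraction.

NRCS table: row crops, straight row, good condition, soil group A → CN(II) = 67
Adjust CN=67 to AMC III: 23·67/(10 + 0.13·67) → 1541 ÷ (1871/100) = 154100/1871 ≈ 82.362
Retention S: 1000/CN − 10 with CN=82.362 → S = 3300/1541 ≈ 2.141 in
Ia = 0.2·(3300/1541) = 660/1541 in ≈ 0.428 in
Excess rainfall: 5.960 − 0.428 = 5.532 in; P > Ia so Q > 0
Runoff Q = (P−Ia)²/(P−Ia+S) = (5.532)²/(5.532+2.141) = 45415445881/11388336725 ≈ 3.988 in

Q = 45415445881/11388336725 in ≈ 3.988 in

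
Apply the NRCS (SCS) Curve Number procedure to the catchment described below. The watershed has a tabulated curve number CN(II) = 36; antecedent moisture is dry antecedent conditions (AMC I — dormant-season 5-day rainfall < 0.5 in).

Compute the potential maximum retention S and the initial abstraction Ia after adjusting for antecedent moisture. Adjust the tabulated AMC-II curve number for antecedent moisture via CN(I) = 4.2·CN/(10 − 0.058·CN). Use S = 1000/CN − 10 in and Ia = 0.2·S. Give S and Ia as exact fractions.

CN(I) from CN(II)=36: (4.2·36)/(10 − 0.058·36) = 18900/989 ≈ 19.110
Max retention: S = 1000/(18900/989) − 10 = 8000/189 in (≈ 42.328 in)
Ia = 0.2S: 0.2·42.328 = 8.466 in (exactly 1600/189)

S = 8000/189 in ≈ 42.328 in; Ia = 1600/189 in ≈ 8.466 in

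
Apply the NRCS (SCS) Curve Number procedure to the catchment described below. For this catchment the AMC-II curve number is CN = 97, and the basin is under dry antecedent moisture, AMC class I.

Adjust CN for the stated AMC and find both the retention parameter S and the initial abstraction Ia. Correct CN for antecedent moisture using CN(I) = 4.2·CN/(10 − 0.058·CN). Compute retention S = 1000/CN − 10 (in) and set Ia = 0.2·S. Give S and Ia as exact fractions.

Dry (AMC I): CN(I) = 4.2·97/(10 − 0.058·97) = (2037/5)/(2187/500) = 67900/729 ≈ 93.141
Retention S: 1000/CN − 10 with CN=93.141 → S = 500/679 ≈ 0.736 in
Initial abstraction Ia = S/5 = (500/679)/5 = 100/679 ≈ 0.147 in

S = 500/679 in ≈ 0.736 in; Ia = 100/679 in ≈ 0.147 in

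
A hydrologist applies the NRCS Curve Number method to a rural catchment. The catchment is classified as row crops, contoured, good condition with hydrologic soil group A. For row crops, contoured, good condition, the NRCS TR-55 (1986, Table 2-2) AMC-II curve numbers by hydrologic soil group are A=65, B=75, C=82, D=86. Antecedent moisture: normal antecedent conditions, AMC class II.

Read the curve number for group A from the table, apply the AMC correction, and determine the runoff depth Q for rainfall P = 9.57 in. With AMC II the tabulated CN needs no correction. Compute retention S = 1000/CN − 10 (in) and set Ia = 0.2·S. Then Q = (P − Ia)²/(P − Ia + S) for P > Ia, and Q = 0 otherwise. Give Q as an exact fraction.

Q = 121903681/23453300 in ≈ 5.198 in

NRCS table: row crops, contoured, good condition, soil group A → CN(II) = 65
CN(II) = 65; AMC II needs no correction.
Retention S: 1000/CN − 10 with CN=65.000 → S = 70/13 ≈ 5.385 in
Initial abstraction Ia = S/5 = (70/13)/5 = 14/13 ≈ 1.077 in
P − Ia = 9.570 − 1.077 = 11041/1300 ≈ 8.493 in (> 0, runoff occurs)
Runoff Q = (P−Ia)²/(P−Ia+S) = (8.493)²/(8.493+5.385) = 121903681/23453300 ≈ 5.198 in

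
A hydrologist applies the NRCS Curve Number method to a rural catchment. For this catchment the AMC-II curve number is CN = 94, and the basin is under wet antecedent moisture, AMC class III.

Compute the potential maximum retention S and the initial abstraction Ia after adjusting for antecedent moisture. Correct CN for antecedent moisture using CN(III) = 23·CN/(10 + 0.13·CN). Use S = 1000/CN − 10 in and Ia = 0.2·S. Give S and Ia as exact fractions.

CN(III) from CN(II)=94: (23·94)/(10 + 0.13·94) = 108100/1111 ≈ 97.300
Max retention: S = 1000/(108100/1111) − 10 = 300/1081 in (≈ 0.278 in)
Initial abstraction Ia = S/5 = (300/1081)/5 = 60/1081 ≈ 0.056 in

S = 300/1081 in ≈ 0.278 in; Ia = 60/1081 in ≈ 0.056 in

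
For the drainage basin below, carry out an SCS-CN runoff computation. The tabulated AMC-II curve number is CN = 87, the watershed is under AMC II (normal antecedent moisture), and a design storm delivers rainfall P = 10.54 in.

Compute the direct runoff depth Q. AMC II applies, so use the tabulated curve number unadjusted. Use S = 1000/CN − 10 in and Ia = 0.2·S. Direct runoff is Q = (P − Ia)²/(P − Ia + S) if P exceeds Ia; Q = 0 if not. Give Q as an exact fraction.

Q = 1984613401/222063150 in ≈ 8.937 in

Average conditions: CN = 87 (no AMC adjustment).
Max retention: S = 1000/87 − 10 = 130/87 in (≈ 1.494 in)
Ia = 0.2·(130/87) = 26/87 in ≈ 0.299 in
Excess rainfall: 10.540 − 0.299 = 10.241 in; P > Ia so Q > 0
Q: (44549/4350)² ÷ (51049/4350) = 1984613401/222063150 in (≈ 8.937 in)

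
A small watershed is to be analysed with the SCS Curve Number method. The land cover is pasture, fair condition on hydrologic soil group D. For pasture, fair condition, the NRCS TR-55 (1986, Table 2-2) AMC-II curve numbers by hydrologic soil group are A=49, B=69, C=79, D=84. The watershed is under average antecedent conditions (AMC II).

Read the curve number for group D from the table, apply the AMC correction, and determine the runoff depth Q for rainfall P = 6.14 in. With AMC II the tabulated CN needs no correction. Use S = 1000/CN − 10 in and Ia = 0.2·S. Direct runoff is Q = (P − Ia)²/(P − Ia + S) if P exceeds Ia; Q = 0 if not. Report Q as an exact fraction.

Q = 36566209/8449350 in ≈ 4.328 in

NRCS table: pasture, fair condition, soil group D → CN(II) = 84
Average conditions: CN = 84 (no AMC adjustment).
Max retention: S = 1000/84 − 10 = 40/21 in (≈ 1.905 in)
Ia = 0.2S: 0.2·1.905 = 0.381 in (exactly 8/21)
P − Ia = 6.140 − 0.381 = 6047/1050 ≈ 5.759 in (> 0, runoff occurs)
Q: (6047/1050)² ÷ (8047/1050) = 36566209/8449350 in (≈ 4.328 in)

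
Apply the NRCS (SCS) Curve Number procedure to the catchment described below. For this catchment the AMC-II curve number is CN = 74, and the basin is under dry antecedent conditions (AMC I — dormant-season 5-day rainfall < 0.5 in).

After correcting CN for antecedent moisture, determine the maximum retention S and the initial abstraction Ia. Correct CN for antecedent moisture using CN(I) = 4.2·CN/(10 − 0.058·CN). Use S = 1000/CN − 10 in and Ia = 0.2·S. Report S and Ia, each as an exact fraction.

S = 6500/777 in ≈ 8.366 in; Ia = 1300/777 in ≈ 1.673 in

CN(I) from CN(II)=74: (4.2·74)/(10 − 0.058·74) = 77700/1427 ≈ 54.450
Max retention: S = 1000/(77700/1427) − 10 = 6500/777 in (≈ 8.366 in)
Initial abstraction Ia = S/5 = (6500/777)/5 = 1300/777 ≈ 1.673 in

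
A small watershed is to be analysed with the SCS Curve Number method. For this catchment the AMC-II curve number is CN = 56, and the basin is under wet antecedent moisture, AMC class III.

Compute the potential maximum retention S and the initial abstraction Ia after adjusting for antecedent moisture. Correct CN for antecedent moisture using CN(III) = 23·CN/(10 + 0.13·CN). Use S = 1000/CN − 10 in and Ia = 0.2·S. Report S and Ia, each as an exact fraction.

S = 550/161 in ≈ 3.416 in; Ia = 110/161 in ≈ 0.683 in

Adjust CN=56 to AMC III: 23·56/(10 + 0.13·56) → 1288 ÷ (432/25) = 4025/54 ≈ 74.537
Max retention: S = 1000/(4025/54) − 10 = 550/161 in (≈ 3.416 in)
Initial abstraction Ia = S/5 = (550/161)/5 = 110/161 ≈ 0.683 in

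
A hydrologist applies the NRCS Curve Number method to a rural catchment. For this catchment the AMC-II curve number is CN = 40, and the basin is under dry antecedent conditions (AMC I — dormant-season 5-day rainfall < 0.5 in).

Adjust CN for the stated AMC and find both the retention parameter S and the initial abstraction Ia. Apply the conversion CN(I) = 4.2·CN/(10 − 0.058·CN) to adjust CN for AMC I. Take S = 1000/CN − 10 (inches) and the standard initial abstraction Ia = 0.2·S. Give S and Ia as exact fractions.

S = 250/7 in ≈ 35.714 in; Ia = 50/7 in ≈ 7.143 in

Adjust CN=40 to AMC I: 4.2·40/(10 − 0.058·40) → 168 ÷ (192/25) = 175/8 ≈ 21.875
Max retention: S = 1000/(175/8) − 10 = 250/7 in (≈ 35.714 in)
Initial abstraction Ia = S/5 = (250/7)/5 = 50/7 ≈ 7.143 in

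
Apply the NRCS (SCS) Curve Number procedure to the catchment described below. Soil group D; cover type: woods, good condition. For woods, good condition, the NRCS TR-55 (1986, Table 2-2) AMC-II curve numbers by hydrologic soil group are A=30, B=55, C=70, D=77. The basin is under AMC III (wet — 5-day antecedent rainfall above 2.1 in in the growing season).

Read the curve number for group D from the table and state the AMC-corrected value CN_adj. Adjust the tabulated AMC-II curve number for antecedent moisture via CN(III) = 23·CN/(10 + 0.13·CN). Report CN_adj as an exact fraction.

NRCS table: woods, good condition, soil group D → CN(II) = 77
CN(III) from CN(II)=77: (23·77)/(10 + 0.13·77) = 7700/87 ≈ 88.506

CN_adj = 7700/87 ≈ 88.506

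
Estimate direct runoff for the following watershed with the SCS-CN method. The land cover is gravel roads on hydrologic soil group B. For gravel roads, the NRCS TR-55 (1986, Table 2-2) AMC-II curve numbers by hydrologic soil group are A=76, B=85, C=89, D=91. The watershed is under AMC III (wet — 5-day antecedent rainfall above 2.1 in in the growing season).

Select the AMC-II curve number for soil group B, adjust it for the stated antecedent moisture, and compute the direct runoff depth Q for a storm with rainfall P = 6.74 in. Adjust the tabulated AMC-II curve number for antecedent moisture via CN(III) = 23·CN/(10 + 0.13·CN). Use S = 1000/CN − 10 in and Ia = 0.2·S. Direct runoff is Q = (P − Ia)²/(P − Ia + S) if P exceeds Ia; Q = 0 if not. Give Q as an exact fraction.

NRCS table: gravel roads, soil group B → CN(II) = 85
Adjust CN=85 to AMC III: 23·85/(10 + 0.13·85) → 1955 ÷ (421/20) = 39100/421 ≈ 92.874
Retention S: 1000/CN − 10 with CN=92.874 → S = 300/391 ≈ 0.767 in
Ia = 0.2S: 0.2·0.767 = 0.153 in (exactly 60/391)
Excess rainfall: 6.740 − 0.153 = 6.587 in; P > Ia so Q > 0
Q = (128767/19550)²/((128767/19550) + 300/391) = (16580940289/382202500)/(143767/19550) = 16580940289/2810644850 in ≈ 5.899 in

Q = 16580940289/2810644850 in ≈ 5.899 in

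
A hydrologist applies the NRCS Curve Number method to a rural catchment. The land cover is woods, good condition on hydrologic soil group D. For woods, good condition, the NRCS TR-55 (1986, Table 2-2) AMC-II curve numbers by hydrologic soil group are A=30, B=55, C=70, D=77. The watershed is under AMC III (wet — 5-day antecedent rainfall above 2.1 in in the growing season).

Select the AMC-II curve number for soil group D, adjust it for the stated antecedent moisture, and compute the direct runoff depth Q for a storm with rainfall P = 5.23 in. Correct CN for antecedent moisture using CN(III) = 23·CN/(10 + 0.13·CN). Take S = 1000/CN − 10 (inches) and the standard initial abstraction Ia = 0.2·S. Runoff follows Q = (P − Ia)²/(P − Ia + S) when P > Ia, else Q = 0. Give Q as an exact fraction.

Q = 1464669441/371686700 in ≈ 3.941 in

NRCS table: woods, good condition, soil group D → CN(II) = 77
Adjust CN=77 to AMC III: 23·77/(10 + 0.13·77) → 1771 ÷ (2001/100) = 7700/87 ≈ 88.506
S = 1000/(7700/87) − 10 = 100/77 in ≈ 1.299 in
Ia = 0.2·(100/77) = 20/77 in ≈ 0.260 in
Excess rainfall: 5.230 − 0.260 = 4.970 in; P > Ia so Q > 0
Q: (38271/7700)² ÷ (48271/7700) = 1464669441/371686700 in (≈ 3.941 in)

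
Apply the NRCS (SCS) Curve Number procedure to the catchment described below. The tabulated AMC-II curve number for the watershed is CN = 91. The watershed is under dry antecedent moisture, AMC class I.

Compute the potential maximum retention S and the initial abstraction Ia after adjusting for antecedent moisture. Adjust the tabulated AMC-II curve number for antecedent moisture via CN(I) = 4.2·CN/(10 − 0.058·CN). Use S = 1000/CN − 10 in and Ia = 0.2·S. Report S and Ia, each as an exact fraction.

S = 1500/637 in ≈ 2.355 in; Ia = 300/637 in ≈ 0.471 in

Dry (AMC I): CN(I) = 4.2·91/(10 − 0.058·91) = (1911/5)/(2361/500) = 63700/787 ≈ 80.940
S = 1000/(63700/787) − 10 = 1500/637 in ≈ 2.355 in
Ia = 0.2·(1500/637) = 300/637 in ≈ 0.471 in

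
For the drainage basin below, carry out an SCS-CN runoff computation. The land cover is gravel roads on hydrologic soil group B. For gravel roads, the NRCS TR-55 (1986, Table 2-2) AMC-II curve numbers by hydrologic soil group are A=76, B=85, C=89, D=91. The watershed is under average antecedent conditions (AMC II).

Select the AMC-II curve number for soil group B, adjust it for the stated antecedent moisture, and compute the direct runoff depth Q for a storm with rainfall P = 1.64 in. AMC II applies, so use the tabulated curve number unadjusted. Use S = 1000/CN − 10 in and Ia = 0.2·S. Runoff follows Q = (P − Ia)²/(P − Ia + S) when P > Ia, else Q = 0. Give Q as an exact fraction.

NRCS table: gravel roads, soil group B → CN(II) = 85
AMC II — tabulated CN = 85 applies directly.
Retention S: 1000/CN − 10 with CN=85.000 → S = 30/17 ≈ 1.765 in
Ia = 0.2·(30/17) = 6/17 in ≈ 0.353 in
P − Ia = 1.640 − 0.353 = 547/425 ≈ 1.287 in (> 0, runoff occurs)
Q: (547/425)² ÷ (1297/425) = 299209/551225 in (≈ 0.543 in)

Q = 299209/551225 in ≈ 0.543 in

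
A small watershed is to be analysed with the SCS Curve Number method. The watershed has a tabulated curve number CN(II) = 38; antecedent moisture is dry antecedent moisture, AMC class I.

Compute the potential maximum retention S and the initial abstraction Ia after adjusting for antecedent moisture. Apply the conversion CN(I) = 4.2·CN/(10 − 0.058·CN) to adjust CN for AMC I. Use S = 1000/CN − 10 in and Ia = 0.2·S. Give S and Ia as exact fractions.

Adjust CN=38 to AMC I: 4.2·38/(10 − 0.058·38) → (798/5) ÷ (1949/250) = 39900/1949 ≈ 20.472
Retention S: 1000/CN − 10 with CN=20.472 → S = 15500/399 ≈ 38.847 in
Ia = 0.2·(15500/399) = 3100/399 in ≈ 7.769 in

S = 15500/399 in ≈ 38.847 in; Ia = 3100/399 in ≈ 7.769 in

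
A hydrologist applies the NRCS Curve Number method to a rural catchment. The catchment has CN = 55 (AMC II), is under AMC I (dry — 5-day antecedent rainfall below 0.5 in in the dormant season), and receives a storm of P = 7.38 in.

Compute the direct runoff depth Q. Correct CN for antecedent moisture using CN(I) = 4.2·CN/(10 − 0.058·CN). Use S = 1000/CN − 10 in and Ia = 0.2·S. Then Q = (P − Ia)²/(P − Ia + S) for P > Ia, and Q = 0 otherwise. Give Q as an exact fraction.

Q = 59969523/113463350 in ≈ 0.529 in

Dry (AMC I): CN(I) = 4.2·55/(10 − 0.058·55) = 231/(681/100) = 7700/227 ≈ 33.921
Retention S: 1000/CN − 10 with CN=33.921 → S = 1500/77 ≈ 19.481 in
Ia = 0.2S: 0.2·19.481 = 3.896 in (exactly 300/77)
P − Ia = 7.380 − 3.896 = 13413/3850 ≈ 3.484 in (> 0, runoff occurs)
Runoff Q = (P−Ia)²/(P−Ia+S) = (3.484)²/(3.484+19.481) = 59969523/113463350 ≈ 0.529 in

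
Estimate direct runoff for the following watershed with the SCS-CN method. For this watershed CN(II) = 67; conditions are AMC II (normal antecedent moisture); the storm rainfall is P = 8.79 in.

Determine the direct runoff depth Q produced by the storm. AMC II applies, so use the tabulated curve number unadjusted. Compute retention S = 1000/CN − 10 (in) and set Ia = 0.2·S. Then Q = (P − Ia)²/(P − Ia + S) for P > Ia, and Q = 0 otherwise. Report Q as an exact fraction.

CN(II) = 67; AMC II needs no correction.
S = 1000/67 − 10 = 330/67 in ≈ 4.925 in
Ia = 0.2·(330/67) = 66/67 in ≈ 0.985 in
Since P=8.790 > Ia=0.985: effective rainfall P−Ia = 52293/6700 in
Runoff Q = (P−Ia)²/(P−Ia+S) = (7.805)²/(7.805+4.925) = 303839761/63495900 ≈ 4.785 in

Q = 303839761/63495900 in ≈ 4.785 in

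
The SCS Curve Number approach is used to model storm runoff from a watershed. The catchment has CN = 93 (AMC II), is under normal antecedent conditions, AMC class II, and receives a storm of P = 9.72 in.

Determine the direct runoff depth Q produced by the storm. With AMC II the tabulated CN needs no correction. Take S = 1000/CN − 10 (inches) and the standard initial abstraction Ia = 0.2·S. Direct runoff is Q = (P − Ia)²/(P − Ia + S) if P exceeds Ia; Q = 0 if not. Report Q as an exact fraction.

Average conditions: CN = 93 (no AMC adjustment).
Retention S: 1000/CN − 10 with CN=93.000 → S = 70/93 ≈ 0.753 in
Ia = 0.2·(70/93) = 14/93 in ≈ 0.151 in
Since P=9.720 > Ia=0.151: effective rainfall P−Ia = 22249/2325 in
Runoff Q = (P−Ia)²/(P−Ia+S) = (9.569)²/(9.569+0.753) = 495018001/55797675 ≈ 8.872 in

Q = 495018001/55797675 in ≈ 8.872 in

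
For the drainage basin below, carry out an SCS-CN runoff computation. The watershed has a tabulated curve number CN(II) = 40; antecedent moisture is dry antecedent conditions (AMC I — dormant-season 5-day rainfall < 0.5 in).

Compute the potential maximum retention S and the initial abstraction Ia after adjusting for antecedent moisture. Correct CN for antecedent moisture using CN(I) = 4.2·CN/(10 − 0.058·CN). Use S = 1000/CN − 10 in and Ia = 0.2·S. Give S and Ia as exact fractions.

S = 250/7 in ≈ 35.714 in; Ia = 50/7 in ≈ 7.143 in

CN(I) from CN(II)=40: (4.2·40)/(10 − 0.058·40) = 175/8 ≈ 21.875
Retention S: 1000/CN − 10 with CN=21.875 → S = 250/7 ≈ 35.714 in
Ia = 0.2·(250/7) = 50/7 in ≈ 7.143 in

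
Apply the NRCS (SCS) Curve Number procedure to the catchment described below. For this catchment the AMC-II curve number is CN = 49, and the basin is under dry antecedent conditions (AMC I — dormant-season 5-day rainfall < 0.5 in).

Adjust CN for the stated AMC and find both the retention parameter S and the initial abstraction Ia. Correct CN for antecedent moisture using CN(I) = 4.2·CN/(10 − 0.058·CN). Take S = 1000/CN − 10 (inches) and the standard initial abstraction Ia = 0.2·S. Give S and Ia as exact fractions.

Adjust CN=49 to AMC I: 4.2·49/(10 − 0.058·49) → (1029/5) ÷ (3579/500) = 34300/1193 ≈ 28.751
S = 1000/(34300/1193) − 10 = 8500/343 in ≈ 24.781 in
Initial abstraction Ia = S/5 = (8500/343)/5 = 1700/343 ≈ 4.956 in

S = 8500/343 in ≈ 24.781 in; Ia = 1700/343 in ≈ 4.956 in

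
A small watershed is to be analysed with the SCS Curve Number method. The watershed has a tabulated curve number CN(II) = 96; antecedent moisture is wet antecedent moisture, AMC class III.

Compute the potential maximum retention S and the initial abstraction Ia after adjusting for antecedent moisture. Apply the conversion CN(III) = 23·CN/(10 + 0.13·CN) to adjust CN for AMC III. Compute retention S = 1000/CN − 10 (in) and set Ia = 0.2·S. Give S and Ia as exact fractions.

S = 25/138 in ≈ 0.181 in; Ia = 5/138 in ≈ 0.036 in

Adjust CN=96 to AMC III: 23·96/(10 + 0.13·96) → 2208 ÷ (562/25) = 27600/281 ≈ 98.221
Max retention: S = 1000/(27600/281) − 10 = 25/138 in (≈ 0.181 in)
Ia = 0.2·(25/138) = 5/138 in ≈ 0.036 in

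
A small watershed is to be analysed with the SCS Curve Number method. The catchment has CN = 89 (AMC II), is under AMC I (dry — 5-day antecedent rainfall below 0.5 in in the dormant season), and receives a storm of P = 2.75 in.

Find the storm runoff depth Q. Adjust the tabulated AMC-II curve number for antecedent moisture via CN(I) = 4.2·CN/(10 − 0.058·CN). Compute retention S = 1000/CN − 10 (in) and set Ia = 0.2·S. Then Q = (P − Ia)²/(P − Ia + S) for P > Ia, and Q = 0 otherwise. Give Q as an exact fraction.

Dry (AMC I): CN(I) = 4.2·89/(10 − 0.058·89) = (1869/5)/(2419/500) = 186900/2419 ≈ 77.263
Retention S: 1000/CN − 10 with CN=77.263 → S = 5500/1869 ≈ 2.943 in
Ia = 0.2S: 0.2·2.943 = 0.589 in (exactly 1100/1869)
Since P=2.750 > Ia=0.589: effective rainfall P−Ia = 16159/7476 in
Runoff Q = (P−Ia)²/(P−Ia+S) = (2.161)²/(2.161+2.943) = 23737571/25934244 ≈ 0.915 in

Q = 23737571/25934244 in ≈ 0.915 in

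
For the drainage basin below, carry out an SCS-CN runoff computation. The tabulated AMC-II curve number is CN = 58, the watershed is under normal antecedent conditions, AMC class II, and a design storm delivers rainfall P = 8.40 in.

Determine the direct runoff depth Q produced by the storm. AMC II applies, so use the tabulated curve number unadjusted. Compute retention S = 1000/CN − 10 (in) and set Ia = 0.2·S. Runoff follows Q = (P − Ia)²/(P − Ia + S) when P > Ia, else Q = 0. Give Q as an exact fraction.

Q = 3456/1015 in ≈ 3.405 in

Average conditions: CN = 58 (no AMC adjustment).
Max retention: S = 1000/58 − 10 = 210/29 in (≈ 7.241 in)
Ia = 0.2·(210/29) = 42/29 in ≈ 1.448 in
Excess rainfall: 8.400 − 1.448 = 6.952 in; P > Ia so Q > 0
Q: (1008/145)² ÷ (2058/145) = 3456/1015 in (≈ 3.405 in)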